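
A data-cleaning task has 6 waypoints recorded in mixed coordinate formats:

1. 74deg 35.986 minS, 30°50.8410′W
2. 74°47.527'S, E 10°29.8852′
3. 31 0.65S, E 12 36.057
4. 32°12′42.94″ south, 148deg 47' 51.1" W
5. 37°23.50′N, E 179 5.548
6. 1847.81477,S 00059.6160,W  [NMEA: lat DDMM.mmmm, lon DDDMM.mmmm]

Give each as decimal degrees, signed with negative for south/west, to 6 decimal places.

Point 1:
  Lat: 74 + 35.986/60 = 74.5997667
  hemisphere S, so the sign is −
  Lon: 30 + 50.841/60 = 30.8473500
  W ⇒ negate
Point 2:
  φ: 47.527′ = 0.792117°; total 74.7921167
  S ⇒ negate
  Lon: 10 + 29.8852/60 = 10.4980867
  E ⇒ keep positive
Point 3:
  φ: 0.65′ = 0.010833°; total 31.0108333
  S → negative
  Longitude: 12 + 36.057/60 = 12.6009500
  E → positive
Point 4:
  φ: 32 + 12/60 + 42.94/3600 = 32.2119278
  S ⇒ negate
  λ: 47′ + 51.1″ = 47.85167′; 148 + 47.85167/60 = 148.7975278
  W → negative
Point 5:
  φ: 23.5′ = 0.391667°; total 37.3916667
  N ⇒ keep positive
  Lon: 179 + 5.548/60 = 179.0924667
  E → positive
Point 6:
  Latitude: split at 2 digits → 18° and 47.81477′; 18 + 47.81477/60 = 18.7969128
  S ⇒ negate
  Longitude: split at 3 digits → 000° and 59.616′; 0 + 59.616/60 = 0.9936000
  W → negative

1. -74.599767, -30.847350
2. -74.792117, 10.498087
3. -31.010833, 12.600950
4. -32.211928, -148.797528
5. 37.391667, 179.092467
6. -18.796913, -0.993600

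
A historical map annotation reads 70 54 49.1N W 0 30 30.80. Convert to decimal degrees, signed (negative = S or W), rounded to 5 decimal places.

70.91364, -0.50856

φ: 70° + 54/60 + 49.1/3600 = 70 + 0.900000 + 0.013639 = 70.913639
N ⇒ keep positive
λ: 30′ + 30.8″ = 30.51333′; 0 + 30.51333/60 = 0.508556
W ⇒ negate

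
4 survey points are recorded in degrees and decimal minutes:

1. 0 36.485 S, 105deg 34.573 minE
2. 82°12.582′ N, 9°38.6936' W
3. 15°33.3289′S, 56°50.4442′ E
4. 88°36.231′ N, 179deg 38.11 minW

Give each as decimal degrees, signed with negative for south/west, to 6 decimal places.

Point 1:
  Lat: 0 + 36.485/60 = 0.6080833
  S ⇒ negate
  λ: 34.573′ = 0.576217°; total 105.5762167
  E → positive
Point 2:
  φ: 82 + 12.582/60 = 82.2097000
  N ⇒ keep positive
  λ: 38.6936′ = 0.644893°; total 9.6448933
  hemisphere W, so the sign is −
Point 3:
  φ: 15 + 33.3289/60 = 15.5554817
  hemisphere S, so the sign is −
  Lon: 50.4442′ = 0.840737°; total 56.8407367
  E ⇒ keep positive
Point 4:
  Lat: 88 + 36.231/60 = 88.6038500
  N ⇒ keep positive
  Lon: 38.11′ = 0.635167°; total 179.6351667
  hemisphere W, so the sign is −

1. -0.608083, 105.576217
2. 82.209700, -9.644893
3. -15.555482, 56.840737
4. 88.603850, -179.635167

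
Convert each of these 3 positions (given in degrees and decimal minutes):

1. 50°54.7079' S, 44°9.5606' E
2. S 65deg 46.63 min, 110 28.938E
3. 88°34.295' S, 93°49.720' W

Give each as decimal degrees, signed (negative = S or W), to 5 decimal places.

1. -50.91180, 44.15934
2. -65.77717, 110.48230
3. -88.57158, -93.82867

Point 1:
  Latitude: 54.7079′ = 0.911798°; total 50.911798
  hemisphere S, so the sign is −
  Longitude: 44 + 9.5606/60 = 44.159343
  E → positive
Point 2:
  Latitude: 46.63′ = 0.777167°; total 65.777167
  hemisphere S, so the sign is −
  λ: 28.938′ = 0.482300°; total 110.482300
  E → positive
Point 3:
  Lat: 88 + 34.295/60 = 88.571583
  S ⇒ negate
  Longitude: 49.72′ = 0.828667°; total 93.828667
  W ⇒ negate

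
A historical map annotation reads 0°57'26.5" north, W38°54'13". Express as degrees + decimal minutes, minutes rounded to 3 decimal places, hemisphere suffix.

0° 57.442′ N, 38° 54.217′ W

φ: seconds/60 = 0.44167; minutes = 57 + 0.44167 = 57.44167
Longitude: seconds/60 = 0.21667; minutes = 54 + 0.21667 = 54.21667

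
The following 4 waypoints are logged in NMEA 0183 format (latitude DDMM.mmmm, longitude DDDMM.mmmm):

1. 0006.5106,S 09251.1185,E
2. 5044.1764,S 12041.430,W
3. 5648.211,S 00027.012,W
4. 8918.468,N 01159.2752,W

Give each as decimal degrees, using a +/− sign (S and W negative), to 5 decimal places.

1. -0.10851, 92.85198
2. -50.73627, -120.69050
3. -56.80352, -0.45020
4. 89.30780, -11.98792

Point 1:
  Lat: degrees = first 2 digits = 0, minutes = 6.5106; 0 + 6.5106/60 = 0.108510
  S ⇒ negate
  Lon: split at 3 digits → 092° and 51.1185′; 92 + 51.1185/60 = 92.851975
  E ⇒ keep positive
Point 2:
  φ: split at 2 digits → 50° and 44.1764′; 50 + 44.1764/60 = 50.736273
  S ⇒ negate
  Lon: degrees = first 3 digits = 120, minutes = 41.43; 120 + 41.43/60 = 120.690500
  W → negative
Point 3:
  Lat: degrees = first 2 digits = 56, minutes = 48.211; 56 + 48.211/60 = 56.803517
  S → negative
  Longitude: split at 3 digits → 000° and 27.012′; 0 + 27.012/60 = 0.450200
  hemisphere W, so the sign is −
Point 4:
  Lat: split at 2 digits → 89° and 18.468′; 89 + 18.468/60 = 89.307800
  N → positive
  Longitude: split at 3 digits → 011° and 59.2752′; 11 + 59.2752/60 = 11.987920
  hemisphere W, so the sign is −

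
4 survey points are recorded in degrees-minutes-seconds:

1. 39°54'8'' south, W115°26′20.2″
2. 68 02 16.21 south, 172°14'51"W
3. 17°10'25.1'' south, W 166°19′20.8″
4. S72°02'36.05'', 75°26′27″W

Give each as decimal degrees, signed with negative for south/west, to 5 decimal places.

Point 1:
  Lat: 39° + 54/60 + 8/3600 = 39 + 0.900000 + 0.002222 = 39.902222
  hemisphere S, so the sign is −
  Lon: 115 + 26/60 + 20.2/3600 = 115.438944
  W ⇒ negate
Point 2:
  Lat: 68° + 2/60 + 16.21/3600 = 68 + 0.033333 + 0.004503 = 68.037836
  S ⇒ negate
  Lon: 172° + 14/60 + 51/3600 = 172 + 0.233333 + 0.014167 = 172.247500
  W → negative
Point 3:
  φ: 10′ + 25.1″ = 10.41833′; 17 + 10.41833/60 = 17.173639
  S ⇒ negate
  Longitude: 166° + 19/60 + 20.8/3600 = 166 + 0.316667 + 0.005778 = 166.322444
  W → negative
Point 4:
  Latitude: 72 + 2/60 + 36.05/3600 = 72.043347
  S ⇒ negate
  Lon: 75° + 26/60 + 27/3600 = 75 + 0.433333 + 0.007500 = 75.440833
  W ⇒ negate

1. -39.90222, -115.43894
2. -68.03784, -172.24750
3. -17.17364, -166.32244
4. -72.04335, -75.44083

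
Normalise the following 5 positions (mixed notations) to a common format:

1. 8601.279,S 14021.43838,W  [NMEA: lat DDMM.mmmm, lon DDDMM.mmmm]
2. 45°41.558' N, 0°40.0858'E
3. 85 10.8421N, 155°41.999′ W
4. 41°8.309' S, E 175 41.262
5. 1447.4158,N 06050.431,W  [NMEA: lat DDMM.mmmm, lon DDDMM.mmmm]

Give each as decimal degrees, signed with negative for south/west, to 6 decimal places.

1. -86.021317, -140.357306
2. 45.692633, 0.668097
3. 85.180702, -155.699983
4. -41.138483, 175.687700
5. 14.790263, -60.840517

Point 1:
  Lat: degrees = first 2 digits = 86, minutes = 1.279; 86 + 1.279/60 = 86.0213167
  hemisphere S, so the sign is −
  Longitude: degrees = first 3 digits = 140, minutes = 21.43838; 140 + 21.43838/60 = 140.3573063
  W ⇒ negate
Point 2:
  φ: 45 + 41.558/60 = 45.6926333
  N → positive
  Lon: 40.0858′ = 0.668097°; total 0.6680967
  E ⇒ keep positive
Point 3:
  φ: 10.8421′ = 0.180702°; total 85.1807017
  N ⇒ keep positive
  λ: 41.999′ = 0.699983°; total 155.6999833
  W → negative
Point 4:
  φ: 8.309′ = 0.138483°; total 41.1384833
  hemisphere S, so the sign is −
  Longitude: 175 + 41.262/60 = 175.6877000
  E → positive
Point 5:
  φ: degrees = first 2 digits = 14, minutes = 47.4158; 14 + 47.4158/60 = 14.7902633
  N → positive
  Lon: degrees = first 3 digits = 60, minutes = 50.431; 60 + 50.431/60 = 60.8405167
  W → negative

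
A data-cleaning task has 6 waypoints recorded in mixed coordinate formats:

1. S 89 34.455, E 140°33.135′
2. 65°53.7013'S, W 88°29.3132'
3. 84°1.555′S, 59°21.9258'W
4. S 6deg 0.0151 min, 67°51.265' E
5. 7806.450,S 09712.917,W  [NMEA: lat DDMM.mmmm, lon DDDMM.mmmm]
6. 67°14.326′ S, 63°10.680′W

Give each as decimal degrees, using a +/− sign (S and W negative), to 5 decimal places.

1. -89.57425, 140.55225
2. -65.89502, -88.48855
3. -84.02592, -59.36543
4. -6.00025, 67.85442
5. -78.10750, -97.21528
6. -67.23877, -63.17800

Point 1:
  Lat: 89 + 34.455/60 = 89.574250
  S → negative
  λ: 140 + 33.135/60 = 140.552250
  E ⇒ keep positive
Point 2:
  φ: 53.7013′ = 0.895022°; total 65.895022
  S → negative
  Lon: 88 + 29.3132/60 = 88.488553
  hemisphere W, so the sign is −
Point 3:
  Lat: 84 + 1.555/60 = 84.025917
  S ⇒ negate
  Longitude: 21.9258′ = 0.365430°; total 59.365430
  W ⇒ negate
Point 4:
  Latitude: 6 + 0.0151/60 = 6.000252
  S ⇒ negate
  λ: 51.265′ = 0.854417°; total 67.854417
  E → positive
Point 5:
  φ: degrees = first 2 digits = 78, minutes = 6.45; 78 + 6.45/60 = 78.107500
  S ⇒ negate
  Longitude: degrees = first 3 digits = 97, minutes = 12.917; 97 + 12.917/60 = 97.215283
  W ⇒ negate
Point 6:
  Latitude: 67 + 14.326/60 = 67.238767
  S → negative
  Longitude: 10.68′ = 0.178000°; total 63.178000
  hemisphere W, so the sign is −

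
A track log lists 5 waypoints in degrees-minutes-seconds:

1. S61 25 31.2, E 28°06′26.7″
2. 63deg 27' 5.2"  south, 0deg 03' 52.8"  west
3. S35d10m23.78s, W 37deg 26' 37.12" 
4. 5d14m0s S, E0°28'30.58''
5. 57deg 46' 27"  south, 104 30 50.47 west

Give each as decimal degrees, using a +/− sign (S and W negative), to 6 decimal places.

1. -61.425333, 28.107417
2. -63.451444, -0.064667
3. -35.173272, -37.443644
4. -5.233333, 0.475161
5. -57.774167, -104.514019

Point 1:
  Latitude: 61° + 25/60 + 31.2/3600 = 61 + 0.416667 + 0.008667 = 61.4253333
  hemisphere S, so the sign is −
  λ: 6′ + 26.7″ = 6.44500′; 28 + 6.44500/60 = 28.1074167
  E ⇒ keep positive
Point 2:
  Latitude: 27′ + 5.2″ = 27.08667′; 63 + 27.08667/60 = 63.4514444
  S ⇒ negate
  λ: 3′ + 52.8″ = 3.88000′; 0 + 3.88000/60 = 0.0646667
  hemisphere W, so the sign is −
Point 3:
  Latitude: 10′ + 23.78″ = 10.39633′; 35 + 10.39633/60 = 35.1732722
  S → negative
  Lon: 26′ + 37.12″ = 26.61867′; 37 + 26.61867/60 = 37.4436444
  W ⇒ negate
Point 4:
  Latitude: 14′ + 0″ = 14.00000′; 5 + 14.00000/60 = 5.2333333
  S ⇒ negate
  λ: 28′ + 30.58″ = 28.50967′; 0 + 28.50967/60 = 0.4751611
  E ⇒ keep positive
Point 5:
  Latitude: 57° + 46/60 + 27/3600 = 57 + 0.766667 + 0.007500 = 57.7741667
  hemisphere S, so the sign is −
  Longitude: 30′ + 50.47″ = 30.84117′; 104 + 30.84117/60 = 104.5140194
  hemisphere W, so the sign is −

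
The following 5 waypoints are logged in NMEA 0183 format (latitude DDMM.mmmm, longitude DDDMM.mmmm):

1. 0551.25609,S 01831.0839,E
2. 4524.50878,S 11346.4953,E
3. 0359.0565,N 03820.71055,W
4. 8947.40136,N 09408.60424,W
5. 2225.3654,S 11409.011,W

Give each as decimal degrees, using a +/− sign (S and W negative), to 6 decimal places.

1. -5.854268, 18.518065
2. -45.408480, 113.774922
3. 3.984275, -38.345176
4. 89.790023, -94.143404
5. -22.422757, -114.150183

Point 1:
  Lat: degrees = first 2 digits = 5, minutes = 51.25609; 5 + 51.25609/60 = 5.8542682
  hemisphere S, so the sign is −
  Longitude: degrees = first 3 digits = 18, minutes = 31.0839; 18 + 31.0839/60 = 18.5180650
  E → positive
Point 2:
  Latitude: degrees = first 2 digits = 45, minutes = 24.50878; 45 + 24.50878/60 = 45.4084797
  hemisphere S, so the sign is −
  Longitude: degrees = first 3 digits = 113, minutes = 46.4953; 113 + 46.4953/60 = 113.7749217
  E → positive
Point 3:
  Latitude: split at 2 digits → 03° and 59.0565′; 3 + 59.0565/60 = 3.9842750
  N ⇒ keep positive
  Lon: degrees = first 3 digits = 38, minutes = 20.71055; 38 + 20.71055/60 = 38.3451758
  hemisphere W, so the sign is −
Point 4:
  φ: degrees = first 2 digits = 89, minutes = 47.40136; 89 + 47.40136/60 = 89.7900227
  N ⇒ keep positive
  λ: degrees = first 3 digits = 94, minutes = 8.60424; 94 + 8.60424/60 = 94.1434040
  W → negative
Point 5:
  φ: split at 2 digits → 22° and 25.3654′; 22 + 25.3654/60 = 22.4227567
  S → negative
  Longitude: degrees = first 3 digits = 114, minutes = 9.011; 114 + 9.011/60 = 114.1501833
  W ⇒ negate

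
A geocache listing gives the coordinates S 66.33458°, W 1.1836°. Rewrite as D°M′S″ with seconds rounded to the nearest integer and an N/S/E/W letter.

66°20′4″ S, 1°11′1″ W

Lat: whole degrees 66; 20.07480′ → 20′ and 4.49″
λ: 0.183600° → 11.01600′; 0.01600 × 60 = 0.96″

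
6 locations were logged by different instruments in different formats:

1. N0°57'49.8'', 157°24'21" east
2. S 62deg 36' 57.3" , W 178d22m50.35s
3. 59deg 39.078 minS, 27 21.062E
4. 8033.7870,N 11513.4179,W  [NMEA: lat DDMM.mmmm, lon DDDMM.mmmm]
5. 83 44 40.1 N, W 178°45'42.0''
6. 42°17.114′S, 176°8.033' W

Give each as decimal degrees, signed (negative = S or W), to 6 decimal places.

Point 1:
  φ: 0° + 57/60 + 49.8/3600 = 0 + 0.950000 + 0.013833 = 0.9638333
  N ⇒ keep positive
  λ: 157° + 24/60 + 21/3600 = 157 + 0.400000 + 0.005833 = 157.4058333
  E → positive
Point 2:
  φ: 62 + 36/60 + 57.3/3600 = 62.6159167
  hemisphere S, so the sign is −
  Lon: 178 + 22/60 + 50.35/3600 = 178.3806528
  hemisphere W, so the sign is −
Point 3:
  Lat: 59 + 39.078/60 = 59.6513000
  hemisphere S, so the sign is −
  Lon: 21.062′ = 0.351033°; total 27.3510333
  E → positive
Point 4:
  Latitude: degrees = first 2 digits = 80, minutes = 33.787; 80 + 33.787/60 = 80.5631167
  N ⇒ keep positive
  λ: degrees = first 3 digits = 115, minutes = 13.4179; 115 + 13.4179/60 = 115.2236317
  W ⇒ negate
Point 5:
  φ: 83° + 44/60 + 40.1/3600 = 83 + 0.733333 + 0.011139 = 83.7444722
  N ⇒ keep positive
  λ: 178 + 45/60 + 42/3600 = 178.7616667
  W ⇒ negate
Point 6:
  Lat: 42 + 17.114/60 = 42.2852333
  S ⇒ negate
  λ: 176 + 8.033/60 = 176.1338833
  hemisphere W, so the sign is −

1. 0.963833, 157.405833
2. -62.615917, -178.380653
3. -59.651300, 27.351033
4. 80.563117, -115.223632
5. 83.744472, -178.761667
6. -42.285233, -176.133883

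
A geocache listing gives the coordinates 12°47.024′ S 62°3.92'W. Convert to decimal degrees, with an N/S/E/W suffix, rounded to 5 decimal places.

Latitude: 12 + 47.024/60 = 12.783733
λ: 62 + 3.92/60 = 62.065333

12.78373° S, 62.06533° W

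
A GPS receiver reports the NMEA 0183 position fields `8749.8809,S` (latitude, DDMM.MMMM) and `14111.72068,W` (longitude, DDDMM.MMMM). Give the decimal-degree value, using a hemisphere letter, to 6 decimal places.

Lat: degrees = first 2 digits = 87, minutes = 49.8809; 87 + 49.8809/60 = 87.8313483
Longitude: split at 3 digits → 141° and 11.72068′; 141 + 11.72068/60 = 141.1953447

87.831348° S, 141.195345° W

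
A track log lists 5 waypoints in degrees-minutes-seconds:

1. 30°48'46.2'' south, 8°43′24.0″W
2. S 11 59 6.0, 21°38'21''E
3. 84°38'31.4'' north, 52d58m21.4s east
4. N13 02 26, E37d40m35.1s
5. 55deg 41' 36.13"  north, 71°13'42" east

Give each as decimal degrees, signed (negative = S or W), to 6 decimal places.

Point 1:
  φ: 30° + 48/60 + 46.2/3600 = 30 + 0.800000 + 0.012833 = 30.8128333
  S ⇒ negate
  Longitude: 8 + 43/60 + 24/3600 = 8.7233333
  W → negative
Point 2:
  φ: 11° + 59/60 + 6/3600 = 11 + 0.983333 + 0.001667 = 11.9850000
  hemisphere S, so the sign is −
  Lon: 21° + 38/60 + 21/3600 = 21 + 0.633333 + 0.005833 = 21.6391667
  E → positive
Point 3:
  φ: 38′ + 31.4″ = 38.52333′; 84 + 38.52333/60 = 84.6420556
  N → positive
  Longitude: 52 + 58/60 + 21.4/3600 = 52.9726111
  E → positive
Point 4:
  Lat: 13° + 2/60 + 26/3600 = 13 + 0.033333 + 0.007222 = 13.0405556
  N ⇒ keep positive
  Longitude: 37 + 40/60 + 35.1/3600 = 37.6764167
  E ⇒ keep positive
Point 5:
  φ: 55 + 41/60 + 36.13/3600 = 55.6933694
  N → positive
  Lon: 71 + 13/60 + 42/3600 = 71.2283333
  E ⇒ keep positive

1. -30.812833, -8.723333
2. -11.985000, 21.639167
3. 84.642056, 52.972611
4. 13.040556, 37.676417
5. 55.693369, 71.228333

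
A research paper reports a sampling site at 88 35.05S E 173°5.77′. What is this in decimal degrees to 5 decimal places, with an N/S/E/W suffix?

φ: 88 + 35.05/60 = 88.584167
Longitude: 173 + 5.77/60 = 173.096167

88.58417° S, 173.09617° E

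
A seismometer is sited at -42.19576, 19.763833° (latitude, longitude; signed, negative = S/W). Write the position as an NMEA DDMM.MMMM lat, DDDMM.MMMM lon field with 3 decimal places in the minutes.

Latitude is negative → S; |value| = 42.195760
φ: fractional part 0.195760 → 11.74560 minutes
Lon: minutes = (19.763833 − 19) × 60 = 45.82998

4211.746,S / 01945.830,E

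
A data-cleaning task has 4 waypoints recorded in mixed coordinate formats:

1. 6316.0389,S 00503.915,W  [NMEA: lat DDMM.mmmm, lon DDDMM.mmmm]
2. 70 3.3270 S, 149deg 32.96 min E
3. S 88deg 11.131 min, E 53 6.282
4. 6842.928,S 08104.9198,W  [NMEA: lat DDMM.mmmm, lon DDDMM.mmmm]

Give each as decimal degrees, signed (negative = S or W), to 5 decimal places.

1. -63.26732, -5.06525
2. -70.05545, 149.54933
3. -88.18552, 53.10470
4. -68.71547, -81.08200

Point 1:
  Lat: degrees = first 2 digits = 63, minutes = 16.0389; 63 + 16.0389/60 = 63.267315
  hemisphere S, so the sign is −
  Lon: degrees = first 3 digits = 5, minutes = 3.915; 5 + 3.915/60 = 5.065250
  W ⇒ negate
Point 2:
  φ: 70 + 3.327/60 = 70.055450
  S → negative
  Lon: 149 + 32.96/60 = 149.549333
  E → positive
Point 3:
  Latitude: 11.131′ = 0.185517°; total 88.185517
  S → negative
  λ: 53 + 6.282/60 = 53.104700
  E ⇒ keep positive
Point 4:
  Latitude: degrees = first 2 digits = 68, minutes = 42.928; 68 + 42.928/60 = 68.715467
  hemisphere S, so the sign is −
  λ: split at 3 digits → 081° and 4.9198′; 81 + 4.9198/60 = 81.081997
  W → negative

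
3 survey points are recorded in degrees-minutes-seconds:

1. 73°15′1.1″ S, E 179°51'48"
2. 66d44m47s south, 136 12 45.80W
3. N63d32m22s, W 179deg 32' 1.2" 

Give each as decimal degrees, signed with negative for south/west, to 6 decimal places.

1. -73.250306, 179.863333
2. -66.746389, -136.212722
3. 63.539444, -179.533667

Point 1:
  φ: 73° + 15/60 + 1.1/3600 = 73 + 0.250000 + 0.000306 = 73.2503056
  hemisphere S, so the sign is −
  Lon: 179° + 51/60 + 48/3600 = 179 + 0.850000 + 0.013333 = 179.8633333
  E → positive
Point 2:
  Latitude: 44′ + 47″ = 44.78333′; 66 + 44.78333/60 = 66.7463889
  hemisphere S, so the sign is −
  Longitude: 12′ + 45.8″ = 12.76333′; 136 + 12.76333/60 = 136.2127222
  hemisphere W, so the sign is −
Point 3:
  φ: 63 + 32/60 + 22/3600 = 63.5394444
  N ⇒ keep positive
  Longitude: 32′ + 1.2″ = 32.02000′; 179 + 32.02000/60 = 179.5336667
  W → negative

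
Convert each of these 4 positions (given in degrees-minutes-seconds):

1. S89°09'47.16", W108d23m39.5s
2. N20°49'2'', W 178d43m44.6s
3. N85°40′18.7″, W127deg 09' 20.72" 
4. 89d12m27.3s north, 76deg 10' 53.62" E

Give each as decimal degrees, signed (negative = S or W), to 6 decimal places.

Point 1:
  Lat: 9′ + 47.16″ = 9.78600′; 89 + 9.78600/60 = 89.1631000
  S ⇒ negate
  Longitude: 108 + 23/60 + 39.5/3600 = 108.3943056
  W ⇒ negate
Point 2:
  Latitude: 20 + 49/60 + 2/3600 = 20.8172222
  N → positive
  λ: 43′ + 44.6″ = 43.74333′; 178 + 43.74333/60 = 178.7290556
  W ⇒ negate
Point 3:
  φ: 85 + 40/60 + 18.7/3600 = 85.6718611
  N → positive
  λ: 9′ + 20.72″ = 9.34533′; 127 + 9.34533/60 = 127.1557556
  hemisphere W, so the sign is −
Point 4:
  Latitude: 12′ + 27.3″ = 12.45500′; 89 + 12.45500/60 = 89.2075833
  N ⇒ keep positive
  Lon: 76° + 10/60 + 53.62/3600 = 76 + 0.166667 + 0.014894 = 76.1815611
  E → positive

1. -89.163100, -108.394306
2. 20.817222, -178.729056
3. 85.671861, -127.155756
4. 89.207583, 76.181561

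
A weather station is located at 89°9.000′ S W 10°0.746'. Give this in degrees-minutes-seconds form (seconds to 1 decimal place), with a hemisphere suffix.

89°09′0.0″ S, 10°00′44.8″ W

Latitude: fractional minutes 0.00000 × 60 = 0.000″
Lon: fractional minutes 0.74600 × 60 = 44.760″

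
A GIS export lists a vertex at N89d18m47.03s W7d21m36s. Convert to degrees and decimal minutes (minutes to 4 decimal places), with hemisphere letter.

89° 18.7838′ N, 7° 21.6000′ W

Latitude: seconds/60 = 0.78383; minutes = 18 + 0.78383 = 18.783833
Longitude: seconds/60 = 0.60000; minutes = 21 + 0.60000 = 21.600000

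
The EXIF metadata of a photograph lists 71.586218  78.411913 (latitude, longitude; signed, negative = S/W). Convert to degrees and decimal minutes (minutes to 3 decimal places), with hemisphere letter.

71° 35.173′ N, 78° 24.715′ E

Latitude: fractional part 0.586218 → 35.17308 minutes
Longitude: minutes = (78.411913 − 78) × 60 = 24.71478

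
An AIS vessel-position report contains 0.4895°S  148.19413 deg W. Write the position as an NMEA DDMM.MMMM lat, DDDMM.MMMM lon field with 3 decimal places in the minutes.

φ: 0° + 0.489500 × 60 = 0° 29.37000′
λ: fractional part 0.194130 → 11.64780 minutes

0029.370,S / 14811.648,W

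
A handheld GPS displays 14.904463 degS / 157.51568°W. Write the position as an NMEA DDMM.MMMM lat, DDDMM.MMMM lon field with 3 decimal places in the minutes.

1454.268,S / 15730.941,W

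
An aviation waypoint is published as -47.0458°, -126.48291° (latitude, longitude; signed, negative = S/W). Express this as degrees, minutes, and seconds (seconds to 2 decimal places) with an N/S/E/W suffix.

47°02′44.88″ S, 126°28′58.48″ W

Latitude is negative → S; |value| = 47.045800
φ: 0.045800° → 2.74800′; 0.74800 × 60 = 44.8800″
Longitude is negative → W; |value| = 126.482910
λ: whole degrees 126; 28.97460′ → 28′ and 58.4760″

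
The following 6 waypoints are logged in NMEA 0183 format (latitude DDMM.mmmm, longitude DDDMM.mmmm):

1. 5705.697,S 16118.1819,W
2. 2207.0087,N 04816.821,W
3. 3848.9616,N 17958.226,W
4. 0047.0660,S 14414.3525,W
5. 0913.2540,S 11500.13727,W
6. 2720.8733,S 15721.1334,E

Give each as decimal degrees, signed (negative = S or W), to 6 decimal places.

1. -57.094950, -161.303032
2. 22.116812, -48.280350
3. 38.816027, -179.970433
4. -0.784433, -144.239208
5. -9.220900, -115.002288
6. -27.347888, 157.352223

Point 1:
  Latitude: degrees = first 2 digits = 57, minutes = 5.697; 57 + 5.697/60 = 57.0949500
  hemisphere S, so the sign is −
  Lon: degrees = first 3 digits = 161, minutes = 18.1819; 161 + 18.1819/60 = 161.3030317
  hemisphere W, so the sign is −
Point 2:
  Latitude: split at 2 digits → 22° and 7.0087′; 22 + 7.0087/60 = 22.1168117
  N ⇒ keep positive
  λ: split at 3 digits → 048° and 16.821′; 48 + 16.821/60 = 48.2803500
  W → negative
Point 3:
  φ: degrees = first 2 digits = 38, minutes = 48.9616; 38 + 48.9616/60 = 38.8160267
  N → positive
  Lon: degrees = first 3 digits = 179, minutes = 58.226; 179 + 58.226/60 = 179.9704333
  W ⇒ negate
Point 4:
  φ: degrees = first 2 digits = 0, minutes = 47.066; 0 + 47.066/60 = 0.7844333
  S → negative
  λ: split at 3 digits → 144° and 14.3525′; 144 + 14.3525/60 = 144.2392083
  hemisphere W, so the sign is −
Point 5:
  Latitude: degrees = first 2 digits = 9, minutes = 13.254; 9 + 13.254/60 = 9.2209000
  S → negative
  λ: degrees = first 3 digits = 115, minutes = 0.13727; 115 + 0.13727/60 = 115.0022878
  W ⇒ negate
Point 6:
  φ: split at 2 digits → 27° and 20.8733′; 27 + 20.8733/60 = 27.3478883
  hemisphere S, so the sign is −
  Lon: split at 3 digits → 157° and 21.1334′; 157 + 21.1334/60 = 157.3522233
  E → positive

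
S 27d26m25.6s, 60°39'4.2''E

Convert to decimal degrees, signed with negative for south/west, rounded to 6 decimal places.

-27.440444, 60.651167

Latitude: 26′ + 25.6″ = 26.42667′; 27 + 26.42667/60 = 27.4404444
hemisphere S, so the sign is −
Lon: 60 + 39/60 + 4.2/3600 = 60.6511667
E ⇒ keep positive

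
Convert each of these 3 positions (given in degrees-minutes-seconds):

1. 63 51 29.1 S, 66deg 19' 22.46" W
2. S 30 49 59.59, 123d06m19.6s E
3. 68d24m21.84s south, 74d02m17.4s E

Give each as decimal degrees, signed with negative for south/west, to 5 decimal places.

1. -63.85808, -66.32291
2. -30.83322, 123.10544
3. -68.40607, 74.03817

Point 1:
  Latitude: 51′ + 29.1″ = 51.48500′; 63 + 51.48500/60 = 63.858083
  S → negative
  λ: 19′ + 22.46″ = 19.37433′; 66 + 19.37433/60 = 66.322906
  W → negative
Point 2:
  Lat: 30 + 49/60 + 59.59/3600 = 30.833219
  S → negative
  Lon: 123 + 6/60 + 19.6/3600 = 123.105444
  E ⇒ keep positive
Point 3:
  Lat: 24′ + 21.84″ = 24.36400′; 68 + 24.36400/60 = 68.406067
  S ⇒ negate
  Lon: 74 + 2/60 + 17.4/3600 = 74.038167
  E → positive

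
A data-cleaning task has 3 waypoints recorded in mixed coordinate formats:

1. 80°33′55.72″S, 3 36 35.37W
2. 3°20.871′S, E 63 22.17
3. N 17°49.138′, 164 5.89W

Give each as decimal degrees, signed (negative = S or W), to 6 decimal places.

1. -80.565478, -3.609825
2. -3.347850, 63.369500
3. 17.818967, -164.098167

Point 1:
  Lat: 33′ + 55.72″ = 33.92867′; 80 + 33.92867/60 = 80.5654778
  hemisphere S, so the sign is −
  Longitude: 3 + 36/60 + 35.37/3600 = 3.6098250
  W → negative
Point 2:
  φ: 20.871′ = 0.347850°; total 3.3478500
  hemisphere S, so the sign is −
  Lon: 22.17′ = 0.369500°; total 63.3695000
  E ⇒ keep positive
Point 3:
  Latitude: 49.138′ = 0.818967°; total 17.8189667
  N ⇒ keep positive
  Lon: 5.89′ = 0.098167°; total 164.0981667
  hemisphere W, so the sign is −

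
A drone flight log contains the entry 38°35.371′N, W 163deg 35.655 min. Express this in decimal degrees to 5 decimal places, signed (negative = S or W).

38.58952, -163.59425

φ: 35.371′ = 0.589517°; total 38.589517
N ⇒ keep positive
λ: 35.655′ = 0.594250°; total 163.594250
hemisphere W, so the sign is −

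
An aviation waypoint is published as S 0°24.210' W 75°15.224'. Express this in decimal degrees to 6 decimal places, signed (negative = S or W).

φ: 24.21′ = 0.403500°; total 0.4035000
hemisphere S, so the sign is −
Longitude: 15.224′ = 0.253733°; total 75.2537333
W ⇒ negate

-0.403500, -75.253733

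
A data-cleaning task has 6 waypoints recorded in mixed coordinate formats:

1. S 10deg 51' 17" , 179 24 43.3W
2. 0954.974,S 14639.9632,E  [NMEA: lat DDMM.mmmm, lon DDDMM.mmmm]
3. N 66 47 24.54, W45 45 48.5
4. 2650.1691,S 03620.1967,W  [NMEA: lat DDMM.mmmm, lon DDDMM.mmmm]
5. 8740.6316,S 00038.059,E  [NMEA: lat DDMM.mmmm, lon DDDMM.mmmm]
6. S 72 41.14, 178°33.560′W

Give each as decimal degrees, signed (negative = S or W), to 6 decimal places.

1. -10.854722, -179.412028
2. -9.916233, 146.666053
3. 66.790150, -45.763472
4. -26.836152, -36.336612
5. -87.677193, 0.634317
6. -72.685667, -178.559333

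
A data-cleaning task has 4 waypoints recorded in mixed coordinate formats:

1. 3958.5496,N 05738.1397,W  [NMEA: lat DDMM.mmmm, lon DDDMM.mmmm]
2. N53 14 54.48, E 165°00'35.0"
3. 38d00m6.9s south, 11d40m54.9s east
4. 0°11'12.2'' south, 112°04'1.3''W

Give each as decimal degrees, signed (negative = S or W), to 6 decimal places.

Point 1:
  Latitude: degrees = first 2 digits = 39, minutes = 58.5496; 39 + 58.5496/60 = 39.9758267
  N ⇒ keep positive
  Longitude: degrees = first 3 digits = 57, minutes = 38.1397; 57 + 38.1397/60 = 57.6356617
  hemisphere W, so the sign is −
Point 2:
  Latitude: 14′ + 54.48″ = 14.90800′; 53 + 14.90800/60 = 53.2484667
  N → positive
  λ: 165 + 0/60 + 35/3600 = 165.0097222
  E → positive
Point 3:
  φ: 38 + 0/60 + 6.9/3600 = 38.0019167
  S ⇒ negate
  λ: 11° + 40/60 + 54.9/3600 = 11 + 0.666667 + 0.015250 = 11.6819167
  E ⇒ keep positive
Point 4:
  φ: 0° + 11/60 + 12.2/3600 = 0 + 0.183333 + 0.003389 = 0.1867222
  hemisphere S, so the sign is −
  Lon: 112 + 4/60 + 1.3/3600 = 112.0670278
  W ⇒ negate

1. 39.975827, -57.635662
2. 53.248467, 165.009722
3. -38.001917, 11.681917
4. -0.186722, -112.067028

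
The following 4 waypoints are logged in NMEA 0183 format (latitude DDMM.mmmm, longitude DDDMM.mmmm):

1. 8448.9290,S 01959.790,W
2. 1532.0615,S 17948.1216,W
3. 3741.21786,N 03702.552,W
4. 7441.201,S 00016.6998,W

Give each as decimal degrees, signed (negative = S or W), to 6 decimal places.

Point 1:
  Latitude: degrees = first 2 digits = 84, minutes = 48.929; 84 + 48.929/60 = 84.8154833
  S ⇒ negate
  Longitude: split at 3 digits → 019° and 59.79′; 19 + 59.79/60 = 19.9965000
  W ⇒ negate
Point 2:
  Latitude: split at 2 digits → 15° and 32.0615′; 15 + 32.0615/60 = 15.5343583
  S → negative
  Longitude: split at 3 digits → 179° and 48.1216′; 179 + 48.1216/60 = 179.8020267
  hemisphere W, so the sign is −
Point 3:
  Lat: degrees = first 2 digits = 37, minutes = 41.21786; 37 + 41.21786/60 = 37.6869643
  N → positive
  Longitude: split at 3 digits → 037° and 2.552′; 37 + 2.552/60 = 37.0425333
  W → negative
Point 4:
  φ: degrees = first 2 digits = 74, minutes = 41.201; 74 + 41.201/60 = 74.6866833
  S → negative
  Longitude: degrees = first 3 digits = 0, minutes = 16.6998; 0 + 16.6998/60 = 0.2783300
  W ⇒ negate

1. -84.815483, -19.996500
2. -15.534358, -179.802027
3. 37.686964, -37.042533
4. -74.686683, -0.278330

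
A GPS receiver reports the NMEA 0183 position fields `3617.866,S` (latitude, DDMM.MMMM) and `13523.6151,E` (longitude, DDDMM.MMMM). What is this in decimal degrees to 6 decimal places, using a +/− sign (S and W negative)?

Latitude: degrees = first 2 digits = 36, minutes = 17.866; 36 + 17.866/60 = 36.2977667
S → negative
Lon: split at 3 digits → 135° and 23.6151′; 135 + 23.6151/60 = 135.3935850
E ⇒ keep positive

-36.297767, 135.393585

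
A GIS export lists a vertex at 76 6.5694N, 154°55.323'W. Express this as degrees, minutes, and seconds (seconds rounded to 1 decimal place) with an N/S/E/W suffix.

Lat: fractional minutes 0.56940 × 60 = 34.164″
Longitude: 55.32300′ → 55′ and 0.32300 × 60 = 19.380″

76°06′34.2″ N, 154°55′19.4″ W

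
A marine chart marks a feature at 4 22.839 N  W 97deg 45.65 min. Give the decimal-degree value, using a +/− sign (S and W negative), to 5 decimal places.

4.38065, -97.76083

φ: 4 + 22.839/60 = 4.380650
N ⇒ keep positive
Longitude: 97 + 45.65/60 = 97.760833
W → negative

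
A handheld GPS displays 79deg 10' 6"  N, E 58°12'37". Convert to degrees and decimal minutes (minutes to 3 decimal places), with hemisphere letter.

Lat: 10 + 6/60 = 10.10000′
λ: 12 + 37/60 = 12.61667′

79° 10.100′ N, 58° 12.617′ E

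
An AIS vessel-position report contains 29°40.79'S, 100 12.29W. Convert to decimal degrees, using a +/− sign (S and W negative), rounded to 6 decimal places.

Lat: 40.79′ = 0.679833°; total 29.6798333
S ⇒ negate
Lon: 12.29′ = 0.204833°; total 100.2048333
W → negative

-29.679833, -100.204833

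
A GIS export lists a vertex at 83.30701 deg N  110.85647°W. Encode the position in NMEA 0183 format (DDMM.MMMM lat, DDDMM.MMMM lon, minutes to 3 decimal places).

Lat: minutes = (83.307010 − 83) × 60 = 18.42060
λ: minutes = (110.856470 − 110) × 60 = 51.38820

8318.421,N / 11051.388,W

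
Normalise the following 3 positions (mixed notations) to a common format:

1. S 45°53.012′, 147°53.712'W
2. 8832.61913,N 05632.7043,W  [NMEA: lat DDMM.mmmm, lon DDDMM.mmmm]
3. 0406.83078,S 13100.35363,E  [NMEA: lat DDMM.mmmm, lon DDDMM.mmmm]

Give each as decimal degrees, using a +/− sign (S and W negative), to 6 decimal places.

Point 1:
  φ: 53.012′ = 0.883533°; total 45.8835333
  S ⇒ negate
  λ: 53.712′ = 0.895200°; total 147.8952000
  W ⇒ negate
Point 2:
  φ: degrees = first 2 digits = 88, minutes = 32.61913; 88 + 32.61913/60 = 88.5436522
  N → positive
  λ: split at 3 digits → 056° and 32.7043′; 56 + 32.7043/60 = 56.5450717
  hemisphere W, so the sign is −
Point 3:
  Lat: split at 2 digits → 04° and 6.83078′; 4 + 6.83078/60 = 4.1138463
  S → negative
  λ: split at 3 digits → 131° and 0.35363′; 131 + 0.35363/60 = 131.0058938
  E → positive

1. -45.883533, -147.895200
2. 88.543652, -56.545072
3. -4.113846, 131.005894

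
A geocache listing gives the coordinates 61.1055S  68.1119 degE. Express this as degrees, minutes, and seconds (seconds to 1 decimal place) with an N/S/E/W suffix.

61°06′19.8″ S, 68°06′42.8″ E

Latitude: 0.105500 × 60 = 6.33000′ → 6′, remainder × 60 = 19.800″
λ: whole degrees 68; 6.71400′ → 6′ and 42.840″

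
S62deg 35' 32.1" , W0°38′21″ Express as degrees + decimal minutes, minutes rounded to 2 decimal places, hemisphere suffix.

Lat: seconds/60 = 0.53500; minutes = 35 + 0.53500 = 35.5350
Lon: 38 + 21/60 = 38.3500′

62° 35.54′ S, 0° 38.35′ W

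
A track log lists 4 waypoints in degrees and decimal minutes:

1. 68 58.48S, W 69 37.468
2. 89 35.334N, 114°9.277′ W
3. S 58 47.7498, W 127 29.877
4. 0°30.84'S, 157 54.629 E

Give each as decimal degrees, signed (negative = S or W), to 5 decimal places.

Point 1:
  φ: 68 + 58.48/60 = 68.974667
  hemisphere S, so the sign is −
  λ: 69 + 37.468/60 = 69.624467
  W → negative
Point 2:
  Lat: 89 + 35.334/60 = 89.588900
  N → positive
  Lon: 114 + 9.277/60 = 114.154617
  W → negative
Point 3:
  Lat: 58 + 47.7498/60 = 58.795830
  S → negative
  λ: 127 + 29.877/60 = 127.497950
  W → negative
Point 4:
  Lat: 0 + 30.84/60 = 0.514000
  S → negative
  λ: 157 + 54.629/60 = 157.910483
  E ⇒ keep positive

1. -68.97467, -69.62447
2. 89.58890, -114.15462
3. -58.79583, -127.49795
4. -0.51400, 157.91048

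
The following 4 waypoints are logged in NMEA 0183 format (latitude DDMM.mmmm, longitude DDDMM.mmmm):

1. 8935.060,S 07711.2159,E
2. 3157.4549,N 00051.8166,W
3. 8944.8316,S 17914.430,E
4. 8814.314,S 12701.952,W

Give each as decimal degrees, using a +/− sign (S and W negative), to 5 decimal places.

Point 1:
  φ: degrees = first 2 digits = 89, minutes = 35.06; 89 + 35.06/60 = 89.584333
  S → negative
  λ: degrees = first 3 digits = 77, minutes = 11.2159; 77 + 11.2159/60 = 77.186932
  E ⇒ keep positive
Point 2:
  Lat: degrees = first 2 digits = 31, minutes = 57.4549; 31 + 57.4549/60 = 31.957582
  N → positive
  λ: split at 3 digits → 000° and 51.8166′; 0 + 51.8166/60 = 0.863610
  hemisphere W, so the sign is −
Point 3:
  Lat: split at 2 digits → 89° and 44.8316′; 89 + 44.8316/60 = 89.747193
  S ⇒ negate
  λ: split at 3 digits → 179° and 14.43′; 179 + 14.43/60 = 179.240500
  E → positive
Point 4:
  Latitude: degrees = first 2 digits = 88, minutes = 14.314; 88 + 14.314/60 = 88.238567
  S ⇒ negate
  λ: split at 3 digits → 127° and 1.952′; 127 + 1.952/60 = 127.032533
  W → negative

1. -89.58433, 77.18693
2. 31.95758, -0.86361
3. -89.74719, 179.24050
4. -88.23857, -127.03253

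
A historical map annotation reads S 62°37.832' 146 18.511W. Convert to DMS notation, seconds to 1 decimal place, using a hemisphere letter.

φ: 37.83200′ → 37′ and 0.83200 × 60 = 49.920″
Longitude: 18.51100′ → 18′ and 0.51100 × 60 = 30.660″

62°37′49.9″ S, 146°18′30.7″ W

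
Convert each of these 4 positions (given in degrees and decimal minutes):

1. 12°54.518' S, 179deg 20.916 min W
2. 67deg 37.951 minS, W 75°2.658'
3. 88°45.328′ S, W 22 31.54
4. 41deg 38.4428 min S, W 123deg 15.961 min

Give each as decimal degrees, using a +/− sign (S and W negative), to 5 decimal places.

1. -12.90863, -179.34860
2. -67.63252, -75.04430
3. -88.75547, -22.52567
4. -41.64071, -123.26602

Point 1:
  Lat: 54.518′ = 0.908633°; total 12.908633
  hemisphere S, so the sign is −
  Longitude: 179 + 20.916/60 = 179.348600
  W → negative
Point 2:
  Latitude: 67 + 37.951/60 = 67.632517
  S → negative
  Longitude: 2.658′ = 0.044300°; total 75.044300
  hemisphere W, so the sign is −
Point 3:
  Latitude: 45.328′ = 0.755467°; total 88.755467
  S → negative
  Longitude: 22 + 31.54/60 = 22.525667
  W → negative
Point 4:
  Latitude: 38.4428′ = 0.640713°; total 41.640713
  S ⇒ negate
  λ: 123 + 15.961/60 = 123.266017
  W ⇒ negate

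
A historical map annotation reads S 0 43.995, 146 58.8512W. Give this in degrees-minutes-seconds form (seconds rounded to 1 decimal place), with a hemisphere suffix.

Lat: fractional minutes 0.99500 × 60 = 59.700″
Longitude: fractional minutes 0.85120 × 60 = 51.072″

0°43′59.7″ S, 146°58′51.1″ W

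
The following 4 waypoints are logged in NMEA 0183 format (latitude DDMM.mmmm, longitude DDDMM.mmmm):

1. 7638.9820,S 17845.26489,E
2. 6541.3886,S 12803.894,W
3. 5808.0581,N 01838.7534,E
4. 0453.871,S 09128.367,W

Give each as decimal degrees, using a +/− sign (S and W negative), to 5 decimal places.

Point 1:
  Latitude: degrees = first 2 digits = 76, minutes = 38.982; 76 + 38.982/60 = 76.649700
  S → negative
  λ: split at 3 digits → 178° and 45.26489′; 178 + 45.26489/60 = 178.754415
  E ⇒ keep positive
Point 2:
  Latitude: degrees = first 2 digits = 65, minutes = 41.3886; 65 + 41.3886/60 = 65.689810
  S → negative
  Longitude: degrees = first 3 digits = 128, minutes = 3.894; 128 + 3.894/60 = 128.064900
  W → negative
Point 3:
  φ: degrees = first 2 digits = 58, minutes = 8.0581; 58 + 8.0581/60 = 58.134302
  N → positive
  Longitude: split at 3 digits → 018° and 38.7534′; 18 + 38.7534/60 = 18.645890
  E → positive
Point 4:
  Latitude: degrees = first 2 digits = 4, minutes = 53.871; 4 + 53.871/60 = 4.897850
  S → negative
  Longitude: split at 3 digits → 091° and 28.367′; 91 + 28.367/60 = 91.472783
  hemisphere W, so the sign is −

1. -76.64970, 178.75441
2. -65.68981, -128.06490
3. 58.13430, 18.64589
4. -4.89785, -91.47278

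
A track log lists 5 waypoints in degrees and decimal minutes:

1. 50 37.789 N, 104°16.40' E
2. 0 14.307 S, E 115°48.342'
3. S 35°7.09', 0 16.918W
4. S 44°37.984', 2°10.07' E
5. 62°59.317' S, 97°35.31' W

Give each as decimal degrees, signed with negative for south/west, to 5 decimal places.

Point 1:
  Latitude: 50 + 37.789/60 = 50.629817
  N ⇒ keep positive
  Lon: 104 + 16.4/60 = 104.273333
  E → positive
Point 2:
  Lat: 14.307′ = 0.238450°; total 0.238450
  hemisphere S, so the sign is −
  Lon: 115 + 48.342/60 = 115.805700
  E ⇒ keep positive
Point 3:
  Latitude: 35 + 7.09/60 = 35.118167
  S ⇒ negate
  Lon: 0 + 16.918/60 = 0.281967
  hemisphere W, so the sign is −
Point 4:
  φ: 44 + 37.984/60 = 44.633067
  S ⇒ negate
  Lon: 10.07′ = 0.167833°; total 2.167833
  E → positive
Point 5:
  φ: 62 + 59.317/60 = 62.988617
  S → negative
  Longitude: 35.31′ = 0.588500°; total 97.588500
  W ⇒ negate

1. 50.62982, 104.27333
2. -0.23845, 115.80570
3. -35.11817, -0.28197
4. -44.63307, 2.16783
5. -62.98862, -97.58850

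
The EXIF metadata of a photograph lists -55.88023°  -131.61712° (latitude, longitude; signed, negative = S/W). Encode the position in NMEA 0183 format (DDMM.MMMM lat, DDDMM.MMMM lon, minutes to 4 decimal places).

5552.8138,S / 13137.0272,W

Latitude is negative → S; |value| = 55.880230
Latitude: fractional part 0.880230 → 52.813800 minutes
Longitude is negative → W; |value| = 131.617120
λ: 131° + 0.617120 × 60 = 131° 37.027200′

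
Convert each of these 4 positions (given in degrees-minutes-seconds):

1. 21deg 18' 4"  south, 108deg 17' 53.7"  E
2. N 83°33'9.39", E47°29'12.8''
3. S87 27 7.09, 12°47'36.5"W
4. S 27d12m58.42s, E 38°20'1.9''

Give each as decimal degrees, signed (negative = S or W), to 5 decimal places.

1. -21.30111, 108.29825
2. 83.55261, 47.48689
3. -87.45197, -12.79347
4. -27.21623, 38.33386

Point 1:
  φ: 21° + 18/60 + 4/3600 = 21 + 0.300000 + 0.001111 = 21.301111
  S ⇒ negate
  Lon: 17′ + 53.7″ = 17.89500′; 108 + 17.89500/60 = 108.298250
  E ⇒ keep positive
Point 2:
  Lat: 83° + 33/60 + 9.39/3600 = 83 + 0.550000 + 0.002608 = 83.552608
  N → positive
  Longitude: 29′ + 12.8″ = 29.21333′; 47 + 29.21333/60 = 47.486889
  E → positive
Point 3:
  Lat: 87° + 27/60 + 7.09/3600 = 87 + 0.450000 + 0.001969 = 87.451969
  S ⇒ negate
  Lon: 47′ + 36.5″ = 47.60833′; 12 + 47.60833/60 = 12.793472
  W ⇒ negate
Point 4:
  Lat: 12′ + 58.42″ = 12.97367′; 27 + 12.97367/60 = 27.216228
  hemisphere S, so the sign is −
  λ: 38° + 20/60 + 1.9/3600 = 38 + 0.333333 + 0.000528 = 38.333861
  E → positive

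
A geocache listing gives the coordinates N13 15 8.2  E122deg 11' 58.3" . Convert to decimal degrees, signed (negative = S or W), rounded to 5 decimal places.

Lat: 13° + 15/60 + 8.2/3600 = 13 + 0.250000 + 0.002278 = 13.252278
N ⇒ keep positive
λ: 122° + 11/60 + 58.3/3600 = 122 + 0.183333 + 0.016194 = 122.199528
E ⇒ keep positive

13.25228, 122.19953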